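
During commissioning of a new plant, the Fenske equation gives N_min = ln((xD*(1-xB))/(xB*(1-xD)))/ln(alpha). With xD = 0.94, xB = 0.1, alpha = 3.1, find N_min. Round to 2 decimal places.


N_min = ln((xD*(1-xB))/(xB*(1-xD))) / ln(alpha)
Numerator inside ln: 0.846 / 0.006 = 141.0
ln(141.0) = 4.94876
ln(alpha) = ln(3.1) = 1.131402
N_min = 4.94876 / 1.131402 = 4.37


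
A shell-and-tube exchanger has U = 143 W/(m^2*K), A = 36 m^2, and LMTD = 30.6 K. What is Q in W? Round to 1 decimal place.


Q = U * A * LMTD
Q = 143 * 36 * 30.6
Q = 157528.8 W


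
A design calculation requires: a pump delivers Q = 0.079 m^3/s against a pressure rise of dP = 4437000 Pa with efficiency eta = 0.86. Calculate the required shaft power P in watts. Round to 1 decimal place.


P = Q * dP / eta
P = 0.079 * 4437000 / 0.86
P = 350523.0 / 0.86
P = 407584.9 W


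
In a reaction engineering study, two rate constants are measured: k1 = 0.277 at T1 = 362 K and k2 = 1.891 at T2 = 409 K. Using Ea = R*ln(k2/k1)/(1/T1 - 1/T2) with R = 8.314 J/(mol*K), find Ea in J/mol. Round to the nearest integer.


Ea = R * ln(k2/k1) / (1/T1 - 1/T2)
ln(k2/k1) = ln(1.891/0.277) = 1.9208436
1/T1 - 1/T2 = 1/362 - 1/409 = 0.000317443164
Ea = 8.314 * 1.9208436 / 0.000317443164
Ea = 50308 J/mol


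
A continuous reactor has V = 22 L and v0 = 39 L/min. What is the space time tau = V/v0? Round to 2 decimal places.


tau = V / v0
tau = 22 / 39
tau = 0.56 min


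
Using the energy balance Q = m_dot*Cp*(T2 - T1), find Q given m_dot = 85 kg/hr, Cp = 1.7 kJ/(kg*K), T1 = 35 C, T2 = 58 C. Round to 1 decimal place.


Q = m_dot * Cp * (T2 - T1)
Q = 85 * 1.7 * (58 - 35)
Q = 85 * 1.7 * 23
Q = 3323.5 kJ/hr


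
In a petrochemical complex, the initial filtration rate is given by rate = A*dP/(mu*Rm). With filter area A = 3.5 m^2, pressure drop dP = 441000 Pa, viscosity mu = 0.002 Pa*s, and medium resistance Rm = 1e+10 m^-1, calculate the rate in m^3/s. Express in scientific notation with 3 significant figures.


rate = A * dP / (mu * Rm)
rate = 3.5 * 441000 / (0.002 * 1e+10)
rate = 1543500.0 / 2.000e+07
rate = 7.72e-02 m^3/s


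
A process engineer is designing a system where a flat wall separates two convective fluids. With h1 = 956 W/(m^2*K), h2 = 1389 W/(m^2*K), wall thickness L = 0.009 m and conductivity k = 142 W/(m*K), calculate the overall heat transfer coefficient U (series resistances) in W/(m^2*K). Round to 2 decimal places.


1/U = 1/h1 + L/k + 1/h2
1/U = 1/956 + 0.009/142 + 1/1389
1/U = 0.0010460251 + 6.33803e-05 + 0.0007199424
1/U = 0.0018293478
U = 546.64 W/(m^2*K)


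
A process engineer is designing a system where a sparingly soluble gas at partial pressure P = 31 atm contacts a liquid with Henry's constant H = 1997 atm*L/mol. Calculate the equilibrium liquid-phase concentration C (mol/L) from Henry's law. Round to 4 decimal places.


C = P / H
C = 31 / 1997
C = 0.0155 mol/L


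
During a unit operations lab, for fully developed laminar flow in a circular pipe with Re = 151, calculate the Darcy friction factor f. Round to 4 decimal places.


f = 64 / Re
f = 64 / 151
f = 0.4238


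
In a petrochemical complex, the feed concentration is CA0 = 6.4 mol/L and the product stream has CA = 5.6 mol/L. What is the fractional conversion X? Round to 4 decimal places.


X = (CA0 - CA) / CA0
X = (6.4 - 5.6) / 6.4
X = 0.8 / 6.4
X = 0.1250


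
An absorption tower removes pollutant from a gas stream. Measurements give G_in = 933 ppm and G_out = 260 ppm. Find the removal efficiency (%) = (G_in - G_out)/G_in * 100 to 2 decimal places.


Efficiency = (G_in - G_out) / G_in * 100%
Efficiency = (933 - 260) / 933 * 100
Efficiency = 673 / 933 * 100
Efficiency = 72.13%


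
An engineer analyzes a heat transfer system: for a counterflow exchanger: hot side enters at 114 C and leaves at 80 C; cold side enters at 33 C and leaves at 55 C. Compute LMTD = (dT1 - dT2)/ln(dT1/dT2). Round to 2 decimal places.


dT1 = Th_in - Tc_out = 114 - 55 = 59
dT2 = Th_out - Tc_in = 80 - 33 = 47
LMTD = (dT1 - dT2) / ln(dT1/dT2)
LMTD = (59 - 47) / ln(59/47)
LMTD = 52.77 K


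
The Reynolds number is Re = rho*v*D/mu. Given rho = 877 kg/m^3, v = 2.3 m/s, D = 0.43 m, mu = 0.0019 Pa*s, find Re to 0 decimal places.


Re = rho * v * D / mu
Re = 877 * 2.3 * 0.43 / 0.0019
Re = 867.353 / 0.0019
Re = 456502


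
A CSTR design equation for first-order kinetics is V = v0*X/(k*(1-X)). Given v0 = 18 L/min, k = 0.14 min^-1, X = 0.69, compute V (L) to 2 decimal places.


V = v0 * X / (k * (1 - X))
V = 18 * 0.69 / (0.14 * (1 - 0.69))
V = 12.42 / (0.14 * 0.31)
V = 12.42 / 0.0434
V = 286.18 L


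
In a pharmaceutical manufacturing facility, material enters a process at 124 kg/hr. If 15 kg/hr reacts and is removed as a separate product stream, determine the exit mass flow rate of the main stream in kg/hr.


Steady-state mass balance on the main outlet: F_out = F_in - F_removed
F_out = 124 - 15
F_out = 109 kg/hr


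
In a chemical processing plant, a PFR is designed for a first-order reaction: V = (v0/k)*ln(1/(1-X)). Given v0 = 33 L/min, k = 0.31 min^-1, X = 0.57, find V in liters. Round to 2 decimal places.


V = (v0/k) * ln(1/(1-X))
V = (33/0.31) * ln(1/(1-0.57))
V = 106.451613 * ln(2.325581)
V = 106.451613 * 0.84397
V = 89.84 L


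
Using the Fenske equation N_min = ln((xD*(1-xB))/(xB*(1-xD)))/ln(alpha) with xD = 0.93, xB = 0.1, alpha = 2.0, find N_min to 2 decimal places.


N_min = ln((xD*(1-xB))/(xB*(1-xD))) / ln(alpha)
Numerator inside ln: 0.837 / 0.007 = 119.571429
ln(119.571429) = 4.783914
ln(alpha) = ln(2.0) = 0.693147
N_min = 4.783914 / 0.693147 = 6.90


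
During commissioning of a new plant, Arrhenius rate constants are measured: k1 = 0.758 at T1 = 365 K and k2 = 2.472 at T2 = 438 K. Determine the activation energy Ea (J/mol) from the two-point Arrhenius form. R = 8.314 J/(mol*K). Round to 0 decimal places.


Ea = R * ln(k2/k1) / (1/T1 - 1/T2)
ln(k2/k1) = ln(2.472/0.758) = 1.1820994
1/T1 - 1/T2 = 1/365 - 1/438 = 0.000456621005
Ea = 8.314 * 1.1820994 / 0.000456621005
Ea = 21523 J/mol


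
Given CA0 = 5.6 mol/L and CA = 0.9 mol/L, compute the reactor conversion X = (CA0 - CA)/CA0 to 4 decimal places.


X = (CA0 - CA) / CA0
X = (5.6 - 0.9) / 5.6
X = 4.7 / 5.6
X = 0.8393


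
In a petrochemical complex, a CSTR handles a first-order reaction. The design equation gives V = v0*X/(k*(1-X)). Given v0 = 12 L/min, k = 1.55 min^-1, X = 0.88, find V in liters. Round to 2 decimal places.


V = v0 * X / (k * (1 - X))
V = 12 * 0.88 / (1.55 * (1 - 0.88))
V = 10.56 / (1.55 * 0.12)
V = 10.56 / 0.186
V = 56.77 L


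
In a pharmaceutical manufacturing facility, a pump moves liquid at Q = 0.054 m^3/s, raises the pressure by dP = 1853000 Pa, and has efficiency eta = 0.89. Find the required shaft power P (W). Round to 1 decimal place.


P = Q * dP / eta
P = 0.054 * 1853000 / 0.89
P = 100062.0 / 0.89
P = 112429.2 W


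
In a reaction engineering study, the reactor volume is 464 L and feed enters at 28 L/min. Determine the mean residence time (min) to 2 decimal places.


tau = V / v0
tau = 464 / 28
tau = 16.57 min


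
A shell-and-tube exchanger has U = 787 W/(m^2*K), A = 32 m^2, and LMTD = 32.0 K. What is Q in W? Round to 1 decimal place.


Q = U * A * LMTD
Q = 787 * 32 * 32.0
Q = 805888.0 W


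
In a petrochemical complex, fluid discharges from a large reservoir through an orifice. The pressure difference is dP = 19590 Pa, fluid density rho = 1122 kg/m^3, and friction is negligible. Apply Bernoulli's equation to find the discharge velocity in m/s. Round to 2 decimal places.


v = sqrt(2*dP/rho)
v = sqrt(2*19590/1122)
v = sqrt(34.919786)
v = 5.91 m/s


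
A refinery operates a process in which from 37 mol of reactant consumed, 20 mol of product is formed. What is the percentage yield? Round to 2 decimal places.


Yield = (moles product / moles consumed) * 100%
Yield = (20 / 37) * 100
Yield = 0.5405 * 100
Yield = 54.05%


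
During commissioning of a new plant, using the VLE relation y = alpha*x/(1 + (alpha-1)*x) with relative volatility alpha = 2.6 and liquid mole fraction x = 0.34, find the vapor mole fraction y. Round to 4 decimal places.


y = alpha*x / (1 + (alpha-1)*x)
y = 2.6*0.34 / (1 + (2.6-1)*0.34)
y = 0.884 / (1 + 0.544)
y = 0.884 / 1.544
y = 0.5725


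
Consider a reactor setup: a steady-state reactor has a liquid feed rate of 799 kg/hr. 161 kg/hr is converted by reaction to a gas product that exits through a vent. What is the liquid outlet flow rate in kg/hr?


Steady-state mass balance on the main outlet: F_out = F_in - F_removed
F_out = 799 - 161
F_out = 638 kg/hr


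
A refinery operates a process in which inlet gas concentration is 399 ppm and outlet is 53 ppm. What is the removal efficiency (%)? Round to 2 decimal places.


Efficiency = (G_in - G_out) / G_in * 100%
Efficiency = (399 - 53) / 399 * 100
Efficiency = 346 / 399 * 100
Efficiency = 86.72%


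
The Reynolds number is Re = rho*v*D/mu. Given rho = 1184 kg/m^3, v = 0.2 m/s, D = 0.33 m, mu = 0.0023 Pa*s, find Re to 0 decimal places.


Re = rho * v * D / mu
Re = 1184 * 0.2 * 0.33 / 0.0023
Re = 78.144 / 0.0023
Re = 33976


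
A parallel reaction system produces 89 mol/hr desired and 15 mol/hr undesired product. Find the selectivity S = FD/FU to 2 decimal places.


S = desired product rate / undesired product rate
S = 89 / 15
S = 5.93


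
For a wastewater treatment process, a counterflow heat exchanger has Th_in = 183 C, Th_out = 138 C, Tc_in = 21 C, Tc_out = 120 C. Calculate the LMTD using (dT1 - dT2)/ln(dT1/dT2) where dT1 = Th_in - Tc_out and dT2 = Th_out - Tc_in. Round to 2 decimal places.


dT1 = Th_in - Tc_out = 183 - 120 = 63
dT2 = Th_out - Tc_in = 138 - 21 = 117
LMTD = (dT1 - dT2) / ln(dT1/dT2)
LMTD = (63 - 117) / ln(63/117)
LMTD = 87.23 K


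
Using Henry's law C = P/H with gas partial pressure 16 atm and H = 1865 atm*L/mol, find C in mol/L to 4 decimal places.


C = P / H
C = 16 / 1865
C = 0.0086 mol/L


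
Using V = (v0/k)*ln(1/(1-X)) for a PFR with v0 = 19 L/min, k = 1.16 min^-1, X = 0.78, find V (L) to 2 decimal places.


V = (v0/k) * ln(1/(1-X))
V = (19/1.16) * ln(1/(1-0.78))
V = 16.37931 * ln(4.545455)
V = 16.37931 * 1.514128
V = 24.80 L


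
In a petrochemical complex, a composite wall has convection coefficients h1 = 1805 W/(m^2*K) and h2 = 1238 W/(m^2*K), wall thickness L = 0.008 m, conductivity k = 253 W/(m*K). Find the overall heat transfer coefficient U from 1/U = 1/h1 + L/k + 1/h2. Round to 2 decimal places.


1/U = 1/h1 + L/k + 1/h2
1/U = 1/1805 + 0.008/253 + 1/1238
1/U = 0.0005540166 + 3.16206e-05 + 0.0008077544
1/U = 0.0013933916
U = 717.67 W/(m^2*K)


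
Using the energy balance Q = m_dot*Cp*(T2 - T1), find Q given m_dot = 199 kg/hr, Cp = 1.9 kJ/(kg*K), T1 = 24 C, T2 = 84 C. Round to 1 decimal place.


Q = m_dot * Cp * (T2 - T1)
Q = 199 * 1.9 * (84 - 24)
Q = 199 * 1.9 * 60
Q = 22686.0 kJ/hr


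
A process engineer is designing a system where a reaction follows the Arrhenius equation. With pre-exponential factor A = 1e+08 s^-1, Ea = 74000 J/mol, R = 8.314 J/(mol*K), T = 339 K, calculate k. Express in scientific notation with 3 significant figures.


k = A * exp(-Ea/(R*T))
k = 1e+08 * exp(-74000 / (8.314 * 339))
k = 1e+08 * exp(-26.255603)
k = 3.96e-04


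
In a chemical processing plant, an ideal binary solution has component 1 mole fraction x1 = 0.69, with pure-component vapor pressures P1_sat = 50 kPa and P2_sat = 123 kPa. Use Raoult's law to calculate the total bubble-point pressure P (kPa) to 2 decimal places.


P = x1*P1_sat + x2*P2_sat
x2 = 1 - x1 = 1 - 0.69 = 0.31
P = 0.69*50 + 0.31*123
P = 34.5 + 38.13
P = 72.63 kPa


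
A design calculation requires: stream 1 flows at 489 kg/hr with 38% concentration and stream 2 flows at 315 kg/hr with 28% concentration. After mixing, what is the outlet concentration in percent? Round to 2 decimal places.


Mass balance on solute: F1*x1 + F2*x2 = F3*x3
F3 = F1 + F2 = 489 + 315 = 804 kg/hr
x3 = (F1*x1 + F2*x2)/F3
x3 = (489*0.38 + 315*0.28) / 804
x3 = 34.08%


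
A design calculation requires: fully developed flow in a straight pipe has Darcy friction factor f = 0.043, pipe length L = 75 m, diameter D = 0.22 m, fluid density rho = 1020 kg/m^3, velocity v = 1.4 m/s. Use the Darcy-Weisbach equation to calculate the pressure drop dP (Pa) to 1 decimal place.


dP = f * (L/D) * (rho*v^2/2)
dP = 0.043 * (75/0.22) * (1020*1.4^2/2)
L/D = 340.90909091
rho*v^2/2 = 1020*1.96/2 = 999.6
dP = 0.043 * 340.90909091 * 999.6
dP = 14653.2 Pa


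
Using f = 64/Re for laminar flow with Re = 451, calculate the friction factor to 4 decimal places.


f = 64 / Re
f = 64 / 451
f = 0.1419


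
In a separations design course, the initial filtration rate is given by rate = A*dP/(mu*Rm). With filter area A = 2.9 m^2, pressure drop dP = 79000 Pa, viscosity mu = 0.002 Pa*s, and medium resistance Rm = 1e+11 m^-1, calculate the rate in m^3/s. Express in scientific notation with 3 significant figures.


rate = A * dP / (mu * Rm)
rate = 2.9 * 79000 / (0.002 * 1e+11)
rate = 229100.0 / 2.000e+08
rate = 1.15e-03 m^3/s


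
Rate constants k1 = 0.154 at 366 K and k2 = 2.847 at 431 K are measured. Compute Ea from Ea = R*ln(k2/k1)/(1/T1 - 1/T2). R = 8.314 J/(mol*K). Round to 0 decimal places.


Ea = R * ln(k2/k1) / (1/T1 - 1/T2)
ln(k2/k1) = ln(2.847/0.154) = 2.9170685
1/T1 - 1/T2 = 1/366 - 1/431 = 0.000412054822
Ea = 8.314 * 2.9170685 / 0.000412054822
Ea = 58857 J/mol


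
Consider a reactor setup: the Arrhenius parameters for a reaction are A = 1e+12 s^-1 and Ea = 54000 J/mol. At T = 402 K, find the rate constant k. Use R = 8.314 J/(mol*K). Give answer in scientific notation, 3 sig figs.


k = A * exp(-Ea/(R*T))
k = 1e+12 * exp(-54000 / (8.314 * 402))
k = 1e+12 * exp(-16.156887)
k = 9.62e+04


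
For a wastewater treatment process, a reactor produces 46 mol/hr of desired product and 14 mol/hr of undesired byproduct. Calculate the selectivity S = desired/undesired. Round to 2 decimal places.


S = desired product rate / undesired product rate
S = 46 / 14
S = 3.29


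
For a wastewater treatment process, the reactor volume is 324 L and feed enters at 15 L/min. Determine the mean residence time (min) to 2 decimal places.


tau = V / v0
tau = 324 / 15
tau = 21.60 min


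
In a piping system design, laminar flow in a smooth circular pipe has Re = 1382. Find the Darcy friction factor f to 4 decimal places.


f = 64 / Re
f = 64 / 1382
f = 0.0463


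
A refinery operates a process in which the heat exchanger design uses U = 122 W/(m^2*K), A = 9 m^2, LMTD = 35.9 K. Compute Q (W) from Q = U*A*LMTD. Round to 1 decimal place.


Q = U * A * LMTD
Q = 122 * 9 * 35.9
Q = 39418.2 W


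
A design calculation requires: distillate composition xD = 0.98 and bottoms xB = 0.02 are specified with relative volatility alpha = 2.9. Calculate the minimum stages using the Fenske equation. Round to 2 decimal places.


N_min = ln((xD*(1-xB))/(xB*(1-xD))) / ln(alpha)
Numerator inside ln: 0.9604 / 0.0004 = 2401.0
ln(2401.0) = 7.783641
ln(alpha) = ln(2.9) = 1.064711
N_min = 7.783641 / 1.064711 = 7.31


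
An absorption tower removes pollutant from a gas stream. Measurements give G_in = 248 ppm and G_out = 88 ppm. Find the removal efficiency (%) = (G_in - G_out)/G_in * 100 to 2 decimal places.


Efficiency = (G_in - G_out) / G_in * 100%
Efficiency = (248 - 88) / 248 * 100
Efficiency = 160 / 248 * 100
Efficiency = 64.52%


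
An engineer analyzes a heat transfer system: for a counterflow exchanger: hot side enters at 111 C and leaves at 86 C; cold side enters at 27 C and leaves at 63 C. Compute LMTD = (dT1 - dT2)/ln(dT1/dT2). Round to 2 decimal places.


dT1 = Th_in - Tc_out = 111 - 63 = 48
dT2 = Th_out - Tc_in = 86 - 27 = 59
LMTD = (dT1 - dT2) / ln(dT1/dT2)
LMTD = (48 - 59) / ln(48/59)
LMTD = 53.31 K


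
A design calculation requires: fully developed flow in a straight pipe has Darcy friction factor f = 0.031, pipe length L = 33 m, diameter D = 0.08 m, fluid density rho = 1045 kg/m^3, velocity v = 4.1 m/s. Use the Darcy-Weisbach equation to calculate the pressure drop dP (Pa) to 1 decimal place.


dP = f * (L/D) * (rho*v^2/2)
dP = 0.031 * (33/0.08) * (1045*4.1^2/2)
L/D = 412.5
rho*v^2/2 = 1045*16.81/2 = 8783.225
dP = 0.031 * 412.5 * 8783.225
dP = 112315.5 Pa


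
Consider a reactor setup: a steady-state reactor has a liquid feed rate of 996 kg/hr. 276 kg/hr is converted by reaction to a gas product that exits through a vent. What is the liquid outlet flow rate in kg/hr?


Steady-state mass balance on the main outlet: F_out = F_in - F_removed
F_out = 996 - 276
F_out = 720 kg/hr


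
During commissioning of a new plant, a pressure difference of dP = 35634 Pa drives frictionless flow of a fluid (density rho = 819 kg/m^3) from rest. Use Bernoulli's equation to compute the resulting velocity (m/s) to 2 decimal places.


v = sqrt(2*dP/rho)
v = sqrt(2*35634/819)
v = sqrt(87.018315)
v = 9.33 m/s


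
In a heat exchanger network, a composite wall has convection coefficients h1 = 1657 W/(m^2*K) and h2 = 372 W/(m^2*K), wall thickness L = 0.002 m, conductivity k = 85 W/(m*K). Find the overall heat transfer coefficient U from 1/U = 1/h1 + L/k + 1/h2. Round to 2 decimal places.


1/U = 1/h1 + L/k + 1/h2
1/U = 1/1657 + 0.002/85 + 1/372
1/U = 0.0006035003 + 2.35294e-05 + 0.002688172
1/U = 0.0033152017
U = 301.64 W/(m^2*K)


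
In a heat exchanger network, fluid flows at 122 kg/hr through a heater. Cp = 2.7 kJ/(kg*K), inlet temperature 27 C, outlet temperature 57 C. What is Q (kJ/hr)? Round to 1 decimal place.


Q = m_dot * Cp * (T2 - T1)
Q = 122 * 2.7 * (57 - 27)
Q = 122 * 2.7 * 30
Q = 9882.0 kJ/hr


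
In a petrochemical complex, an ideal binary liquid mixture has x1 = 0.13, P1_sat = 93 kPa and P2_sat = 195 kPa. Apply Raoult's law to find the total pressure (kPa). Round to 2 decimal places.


P = x1*P1_sat + x2*P2_sat
x2 = 1 - x1 = 1 - 0.13 = 0.87
P = 0.13*93 + 0.87*195
P = 12.09 + 169.65
P = 181.74 kPa


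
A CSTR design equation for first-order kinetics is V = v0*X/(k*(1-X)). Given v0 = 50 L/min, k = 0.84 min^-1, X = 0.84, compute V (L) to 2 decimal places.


V = v0 * X / (k * (1 - X))
V = 50 * 0.84 / (0.84 * (1 - 0.84))
V = 42.0 / (0.84 * 0.16)
V = 42.0 / 0.1344
V = 312.50 L


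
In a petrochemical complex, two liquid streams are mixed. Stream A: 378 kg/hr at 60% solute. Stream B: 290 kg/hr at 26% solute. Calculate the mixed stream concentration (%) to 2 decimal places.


Mass balance on solute: F1*x1 + F2*x2 = F3*x3
F3 = F1 + F2 = 378 + 290 = 668 kg/hr
x3 = (F1*x1 + F2*x2)/F3
x3 = (378*0.6 + 290*0.26) / 668
x3 = 45.24%


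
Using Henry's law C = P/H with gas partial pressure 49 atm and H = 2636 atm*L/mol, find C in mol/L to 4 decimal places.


C = P / H
C = 49 / 2636
C = 0.0186 mol/L


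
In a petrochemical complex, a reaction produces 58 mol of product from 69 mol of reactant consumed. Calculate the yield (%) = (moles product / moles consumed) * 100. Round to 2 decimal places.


Yield = (moles product / moles consumed) * 100%
Yield = (58 / 69) * 100
Yield = 0.8406 * 100
Yield = 84.06%


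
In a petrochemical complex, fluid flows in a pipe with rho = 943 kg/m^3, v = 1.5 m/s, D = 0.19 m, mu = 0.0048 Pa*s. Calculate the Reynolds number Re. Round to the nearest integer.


Re = rho * v * D / mu
Re = 943 * 1.5 * 0.19 / 0.0048
Re = 268.755 / 0.0048
Re = 55991


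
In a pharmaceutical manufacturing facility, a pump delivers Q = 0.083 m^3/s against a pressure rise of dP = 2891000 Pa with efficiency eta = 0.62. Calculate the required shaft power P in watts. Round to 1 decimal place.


P = Q * dP / eta
P = 0.083 * 2891000 / 0.62
P = 239953.0 / 0.62
P = 387021.0 W


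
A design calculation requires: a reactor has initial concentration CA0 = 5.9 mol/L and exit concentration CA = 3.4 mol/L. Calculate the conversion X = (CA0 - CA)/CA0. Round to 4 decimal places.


X = (CA0 - CA) / CA0
X = (5.9 - 3.4) / 5.9
X = 2.5 / 5.9
X = 0.4237


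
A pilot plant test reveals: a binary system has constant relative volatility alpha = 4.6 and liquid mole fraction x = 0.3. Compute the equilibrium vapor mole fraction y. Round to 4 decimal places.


y = alpha*x / (1 + (alpha-1)*x)
y = 4.6*0.3 / (1 + (4.6-1)*0.3)
y = 1.38 / (1 + 1.08)
y = 1.38 / 2.08
y = 0.6635


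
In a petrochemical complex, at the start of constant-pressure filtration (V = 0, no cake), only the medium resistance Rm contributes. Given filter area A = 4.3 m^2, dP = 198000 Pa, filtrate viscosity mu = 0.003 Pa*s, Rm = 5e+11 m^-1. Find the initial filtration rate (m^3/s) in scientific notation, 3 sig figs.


rate = A * dP / (mu * Rm)
rate = 4.3 * 198000 / (0.003 * 5e+11)
rate = 851400.0 / 1.500e+09
rate = 5.68e-04 m^3/s


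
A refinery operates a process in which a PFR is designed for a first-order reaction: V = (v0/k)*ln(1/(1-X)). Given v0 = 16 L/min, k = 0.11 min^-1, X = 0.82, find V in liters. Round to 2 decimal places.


V = (v0/k) * ln(1/(1-X))
V = (16/0.11) * ln(1/(1-0.82))
V = 145.454545 * ln(5.555556)
V = 145.454545 * 1.714799
V = 249.43 L


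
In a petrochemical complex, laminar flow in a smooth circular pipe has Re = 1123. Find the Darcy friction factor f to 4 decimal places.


f = 64 / Re
f = 64 / 1123
f = 0.0570


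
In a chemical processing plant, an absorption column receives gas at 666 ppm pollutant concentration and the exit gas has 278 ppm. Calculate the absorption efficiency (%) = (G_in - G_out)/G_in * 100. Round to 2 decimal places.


Efficiency = (G_in - G_out) / G_in * 100%
Efficiency = (666 - 278) / 666 * 100
Efficiency = 388 / 666 * 100
Efficiency = 58.26%


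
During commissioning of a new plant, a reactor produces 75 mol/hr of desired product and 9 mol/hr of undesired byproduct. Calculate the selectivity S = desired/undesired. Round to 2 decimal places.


S = desired product rate / undesired product rate
S = 75 / 9
S = 8.33


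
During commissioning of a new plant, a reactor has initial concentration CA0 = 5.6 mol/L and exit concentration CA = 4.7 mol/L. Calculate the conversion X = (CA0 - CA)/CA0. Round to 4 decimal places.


X = (CA0 - CA) / CA0
X = (5.6 - 4.7) / 5.6
X = 0.9 / 5.6
X = 0.1607


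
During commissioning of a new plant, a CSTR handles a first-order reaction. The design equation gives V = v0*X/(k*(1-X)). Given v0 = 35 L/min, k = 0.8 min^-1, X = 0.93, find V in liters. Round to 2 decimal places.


V = v0 * X / (k * (1 - X))
V = 35 * 0.93 / (0.8 * (1 - 0.93))
V = 32.55 / (0.8 * 0.07)
V = 32.55 / 0.056
V = 581.25 L


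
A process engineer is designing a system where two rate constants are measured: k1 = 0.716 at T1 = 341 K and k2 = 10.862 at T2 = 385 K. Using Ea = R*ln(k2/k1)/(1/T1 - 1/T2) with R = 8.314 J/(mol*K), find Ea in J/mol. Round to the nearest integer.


Ea = R * ln(k2/k1) / (1/T1 - 1/T2)
ln(k2/k1) = ln(10.862/0.716) = 2.7193456
1/T1 - 1/T2 = 1/341 - 1/385 = 0.000335148722
Ea = 8.314 * 2.7193456 / 0.000335148722
Ea = 67459 J/mol


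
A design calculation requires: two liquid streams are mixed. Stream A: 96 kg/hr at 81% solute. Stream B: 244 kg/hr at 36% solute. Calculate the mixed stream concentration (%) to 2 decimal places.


Mass balance on solute: F1*x1 + F2*x2 = F3*x3
F3 = F1 + F2 = 96 + 244 = 340 kg/hr
x3 = (F1*x1 + F2*x2)/F3
x3 = (96*0.81 + 244*0.36) / 340
x3 = 48.71%


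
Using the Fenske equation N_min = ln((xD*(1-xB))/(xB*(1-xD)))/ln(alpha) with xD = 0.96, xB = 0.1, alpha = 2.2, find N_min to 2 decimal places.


N_min = ln((xD*(1-xB))/(xB*(1-xD))) / ln(alpha)
Numerator inside ln: 0.864 / 0.004 = 216.0
ln(216.0) = 5.375278
ln(alpha) = ln(2.2) = 0.788457
N_min = 5.375278 / 0.788457 = 6.82


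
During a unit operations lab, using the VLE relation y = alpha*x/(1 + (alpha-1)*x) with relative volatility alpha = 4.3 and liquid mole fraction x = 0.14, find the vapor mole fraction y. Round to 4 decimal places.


y = alpha*x / (1 + (alpha-1)*x)
y = 4.3*0.14 / (1 + (4.3-1)*0.14)
y = 0.602 / (1 + 0.462)
y = 0.602 / 1.462
y = 0.4118


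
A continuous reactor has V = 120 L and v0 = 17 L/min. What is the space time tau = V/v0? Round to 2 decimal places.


tau = V / v0
tau = 120 / 17
tau = 7.06 min


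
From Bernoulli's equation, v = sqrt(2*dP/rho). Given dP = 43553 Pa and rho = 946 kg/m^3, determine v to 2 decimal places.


v = sqrt(2*dP/rho)
v = sqrt(2*43553/946)
v = sqrt(92.078224)
v = 9.60 m/s


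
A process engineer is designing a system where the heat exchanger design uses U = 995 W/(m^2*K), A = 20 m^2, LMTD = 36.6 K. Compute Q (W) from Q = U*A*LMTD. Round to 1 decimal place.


Q = U * A * LMTD
Q = 995 * 20 * 36.6
Q = 728340.0 W


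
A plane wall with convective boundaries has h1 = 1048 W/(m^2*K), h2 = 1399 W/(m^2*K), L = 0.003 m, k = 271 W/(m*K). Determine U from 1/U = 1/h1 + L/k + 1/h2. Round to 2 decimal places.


1/U = 1/h1 + L/k + 1/h2
1/U = 1/1048 + 0.003/271 + 1/1399
1/U = 0.0009541985 + 1.10701e-05 + 0.0007147963
1/U = 0.0016800649
U = 595.22 W/(m^2*K)


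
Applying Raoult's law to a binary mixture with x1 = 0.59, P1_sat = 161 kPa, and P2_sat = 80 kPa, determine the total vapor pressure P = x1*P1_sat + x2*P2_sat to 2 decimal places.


P = x1*P1_sat + x2*P2_sat
x2 = 1 - x1 = 1 - 0.59 = 0.41
P = 0.59*161 + 0.41*80
P = 94.99 + 32.8
P = 127.79 kPa


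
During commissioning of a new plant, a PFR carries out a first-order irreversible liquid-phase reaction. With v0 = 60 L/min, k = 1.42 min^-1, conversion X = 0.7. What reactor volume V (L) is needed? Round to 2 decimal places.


V = (v0/k) * ln(1/(1-X))
V = (60/1.42) * ln(1/(1-0.7))
V = 42.253521 * ln(3.333333)
V = 42.253521 * 1.203973
V = 50.87 L


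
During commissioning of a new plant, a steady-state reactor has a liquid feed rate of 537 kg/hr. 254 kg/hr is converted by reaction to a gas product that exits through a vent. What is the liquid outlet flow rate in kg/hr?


Steady-state mass balance on the main outlet: F_out = F_in - F_removed
F_out = 537 - 254
F_out = 283 kg/hr


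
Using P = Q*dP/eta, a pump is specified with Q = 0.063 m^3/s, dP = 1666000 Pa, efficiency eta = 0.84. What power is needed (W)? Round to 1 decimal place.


P = Q * dP / eta
P = 0.063 * 1666000 / 0.84
P = 104958.0 / 0.84
P = 124950.0 W


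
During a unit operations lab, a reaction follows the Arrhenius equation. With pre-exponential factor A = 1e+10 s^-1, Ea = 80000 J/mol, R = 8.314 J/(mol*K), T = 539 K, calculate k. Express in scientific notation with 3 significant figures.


k = A * exp(-Ea/(R*T))
k = 1e+10 * exp(-80000 / (8.314 * 539))
k = 1e+10 * exp(-17.852178)
k = 1.77e+02


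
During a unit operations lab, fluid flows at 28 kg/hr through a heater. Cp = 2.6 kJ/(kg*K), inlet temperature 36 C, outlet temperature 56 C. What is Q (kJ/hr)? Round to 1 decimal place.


Q = m_dot * Cp * (T2 - T1)
Q = 28 * 2.6 * (56 - 36)
Q = 28 * 2.6 * 20
Q = 1456.0 kJ/hr


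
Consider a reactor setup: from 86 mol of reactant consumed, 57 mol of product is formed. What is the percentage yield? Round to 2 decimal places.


Yield = (moles product / moles consumed) * 100%
Yield = (57 / 86) * 100
Yield = 0.6628 * 100
Yield = 66.28%


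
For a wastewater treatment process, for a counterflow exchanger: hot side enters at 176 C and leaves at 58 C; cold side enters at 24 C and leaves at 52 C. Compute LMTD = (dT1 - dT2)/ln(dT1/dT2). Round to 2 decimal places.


dT1 = Th_in - Tc_out = 176 - 52 = 124
dT2 = Th_out - Tc_in = 58 - 24 = 34
LMTD = (dT1 - dT2) / ln(dT1/dT2)
LMTD = (124 - 34) / ln(124/34)
LMTD = 69.56 K


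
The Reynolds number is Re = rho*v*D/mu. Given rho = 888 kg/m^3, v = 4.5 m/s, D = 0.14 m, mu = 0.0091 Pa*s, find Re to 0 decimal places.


Re = rho * v * D / mu
Re = 888 * 4.5 * 0.14 / 0.0091
Re = 559.44 / 0.0091
Re = 61477


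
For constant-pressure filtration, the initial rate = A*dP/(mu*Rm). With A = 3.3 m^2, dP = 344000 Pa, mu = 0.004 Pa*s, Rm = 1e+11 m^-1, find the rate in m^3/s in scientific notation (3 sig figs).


rate = A * dP / (mu * Rm)
rate = 3.3 * 344000 / (0.004 * 1e+11)
rate = 1135200.0 / 4.000e+08
rate = 2.84e-03 m^3/s


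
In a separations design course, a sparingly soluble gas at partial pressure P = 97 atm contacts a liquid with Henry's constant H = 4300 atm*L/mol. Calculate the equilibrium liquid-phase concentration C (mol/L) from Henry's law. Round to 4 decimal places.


C = P / H
C = 97 / 4300
C = 0.0226 mol/L


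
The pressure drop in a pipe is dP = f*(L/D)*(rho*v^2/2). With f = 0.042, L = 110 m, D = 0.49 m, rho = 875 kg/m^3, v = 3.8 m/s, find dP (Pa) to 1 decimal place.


dP = f * (L/D) * (rho*v^2/2)
dP = 0.042 * (110/0.49) * (875*3.8^2/2)
L/D = 224.48979592
rho*v^2/2 = 875*14.44/2 = 6317.5
dP = 0.042 * 224.48979592 * 6317.5
dP = 59565.0 Pa


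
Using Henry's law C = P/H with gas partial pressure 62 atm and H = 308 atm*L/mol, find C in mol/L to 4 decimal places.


C = P / H
C = 62 / 308
C = 0.2013 mol/L


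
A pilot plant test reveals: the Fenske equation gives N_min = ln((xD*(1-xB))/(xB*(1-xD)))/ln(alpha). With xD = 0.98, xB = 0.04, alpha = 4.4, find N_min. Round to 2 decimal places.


N_min = ln((xD*(1-xB))/(xB*(1-xD))) / ln(alpha)
Numerator inside ln: 0.9408 / 0.0008 = 1176.0
ln(1176.0) = 7.069874
ln(alpha) = ln(4.4) = 1.481605
N_min = 7.069874 / 1.481605 = 4.77


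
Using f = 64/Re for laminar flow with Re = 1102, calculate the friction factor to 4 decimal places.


f = 64 / Re
f = 64 / 1102
f = 0.0581


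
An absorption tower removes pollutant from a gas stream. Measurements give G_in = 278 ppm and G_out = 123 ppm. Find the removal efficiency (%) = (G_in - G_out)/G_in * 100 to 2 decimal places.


Efficiency = (G_in - G_out) / G_in * 100%
Efficiency = (278 - 123) / 278 * 100
Efficiency = 155 / 278 * 100
Efficiency = 55.76%


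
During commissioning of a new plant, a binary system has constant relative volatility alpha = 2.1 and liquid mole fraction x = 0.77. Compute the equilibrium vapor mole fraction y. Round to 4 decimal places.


y = alpha*x / (1 + (alpha-1)*x)
y = 2.1*0.77 / (1 + (2.1-1)*0.77)
y = 1.617 / (1 + 0.847)
y = 1.617 / 1.847
y = 0.8755


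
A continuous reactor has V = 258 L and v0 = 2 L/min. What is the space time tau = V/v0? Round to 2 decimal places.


tau = V / v0
tau = 258 / 2
tau = 129.00 min


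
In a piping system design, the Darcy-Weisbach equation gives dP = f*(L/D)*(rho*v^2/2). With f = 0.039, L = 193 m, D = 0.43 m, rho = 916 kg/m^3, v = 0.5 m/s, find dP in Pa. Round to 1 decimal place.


dP = f * (L/D) * (rho*v^2/2)
dP = 0.039 * (193/0.43) * (916*0.5^2/2)
L/D = 448.8372093
rho*v^2/2 = 916*0.25/2 = 114.5
dP = 0.039 * 448.8372093 * 114.5
dP = 2004.3 Pa


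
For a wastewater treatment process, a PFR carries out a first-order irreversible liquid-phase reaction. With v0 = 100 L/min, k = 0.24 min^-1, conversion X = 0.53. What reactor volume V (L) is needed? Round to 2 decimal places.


V = (v0/k) * ln(1/(1-X))
V = (100/0.24) * ln(1/(1-0.53))
V = 416.666667 * ln(2.12766)
V = 416.666667 * 0.755023
V = 314.59 L


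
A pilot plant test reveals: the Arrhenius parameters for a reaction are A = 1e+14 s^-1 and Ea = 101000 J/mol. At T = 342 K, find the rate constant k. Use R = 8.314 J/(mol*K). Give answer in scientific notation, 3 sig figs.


k = A * exp(-Ea/(R*T))
k = 1e+14 * exp(-101000 / (8.314 * 342))
k = 1e+14 * exp(-35.521005)
k = 3.74e-02


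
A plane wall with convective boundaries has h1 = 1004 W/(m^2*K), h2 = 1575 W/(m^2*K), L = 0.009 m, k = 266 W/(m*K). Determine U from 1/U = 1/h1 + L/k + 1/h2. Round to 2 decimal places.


1/U = 1/h1 + L/k + 1/h2
1/U = 1/1004 + 0.009/266 + 1/1575
1/U = 0.0009960159 + 3.38346e-05 + 0.0006349206
1/U = 0.0016647711
U = 600.68 W/(m^2*K)


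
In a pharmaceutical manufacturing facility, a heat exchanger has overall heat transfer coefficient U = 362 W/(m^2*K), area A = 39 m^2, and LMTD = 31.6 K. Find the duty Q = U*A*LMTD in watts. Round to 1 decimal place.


Q = U * A * LMTD
Q = 362 * 39 * 31.6
Q = 446128.8 W


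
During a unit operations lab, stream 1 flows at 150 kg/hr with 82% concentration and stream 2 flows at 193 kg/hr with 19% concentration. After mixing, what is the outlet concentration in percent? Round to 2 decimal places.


Mass balance on solute: F1*x1 + F2*x2 = F3*x3
F3 = F1 + F2 = 150 + 193 = 343 kg/hr
x3 = (F1*x1 + F2*x2)/F3
x3 = (150*0.82 + 193*0.19) / 343
x3 = 46.55%


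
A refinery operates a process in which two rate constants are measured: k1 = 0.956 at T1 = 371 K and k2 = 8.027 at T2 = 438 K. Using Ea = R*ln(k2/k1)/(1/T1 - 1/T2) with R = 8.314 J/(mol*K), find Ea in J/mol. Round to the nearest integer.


Ea = R * ln(k2/k1) / (1/T1 - 1/T2)
ln(k2/k1) = ln(8.027/0.956) = 2.1278082
1/T1 - 1/T2 = 1/371 - 1/438 = 0.000412312767
Ea = 8.314 * 2.1278082 / 0.000412312767
Ea = 42906 J/mol


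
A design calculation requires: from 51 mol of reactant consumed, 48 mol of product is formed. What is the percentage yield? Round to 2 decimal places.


Yield = (moles product / moles consumed) * 100%
Yield = (48 / 51) * 100
Yield = 0.9412 * 100
Yield = 94.12%


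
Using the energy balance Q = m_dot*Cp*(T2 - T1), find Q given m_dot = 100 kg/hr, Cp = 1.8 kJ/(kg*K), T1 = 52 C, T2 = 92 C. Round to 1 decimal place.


Q = m_dot * Cp * (T2 - T1)
Q = 100 * 1.8 * (92 - 52)
Q = 100 * 1.8 * 40
Q = 7200.0 kJ/hr


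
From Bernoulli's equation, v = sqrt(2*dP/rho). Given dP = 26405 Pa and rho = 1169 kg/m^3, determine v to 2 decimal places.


v = sqrt(2*dP/rho)
v = sqrt(2*26405/1169)
v = sqrt(45.175364)
v = 6.72 m/s


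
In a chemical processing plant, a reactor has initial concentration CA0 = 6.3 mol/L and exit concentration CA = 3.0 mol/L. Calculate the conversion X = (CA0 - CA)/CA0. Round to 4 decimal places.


X = (CA0 - CA) / CA0
X = (6.3 - 3.0) / 6.3
X = 3.3 / 6.3
X = 0.5238


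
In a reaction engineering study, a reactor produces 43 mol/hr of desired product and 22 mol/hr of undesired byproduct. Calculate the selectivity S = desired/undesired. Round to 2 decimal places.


S = desired product rate / undesired product rate
S = 43 / 22
S = 1.95


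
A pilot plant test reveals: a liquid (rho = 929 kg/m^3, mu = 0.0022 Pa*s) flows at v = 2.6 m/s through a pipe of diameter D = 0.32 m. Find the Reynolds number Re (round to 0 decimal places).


Re = rho * v * D / mu
Re = 929 * 2.6 * 0.32 / 0.0022
Re = 772.928 / 0.0022
Re = 351331


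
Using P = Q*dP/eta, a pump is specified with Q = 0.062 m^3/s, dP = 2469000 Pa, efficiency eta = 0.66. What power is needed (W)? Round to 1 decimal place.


P = Q * dP / eta
P = 0.062 * 2469000 / 0.66
P = 153078.0 / 0.66
P = 231936.4 W


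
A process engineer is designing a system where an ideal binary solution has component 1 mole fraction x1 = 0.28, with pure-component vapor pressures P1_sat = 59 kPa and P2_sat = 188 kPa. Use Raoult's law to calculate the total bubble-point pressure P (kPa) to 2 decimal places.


P = x1*P1_sat + x2*P2_sat
x2 = 1 - x1 = 1 - 0.28 = 0.72
P = 0.28*59 + 0.72*188
P = 16.52 + 135.36
P = 151.88 kPa


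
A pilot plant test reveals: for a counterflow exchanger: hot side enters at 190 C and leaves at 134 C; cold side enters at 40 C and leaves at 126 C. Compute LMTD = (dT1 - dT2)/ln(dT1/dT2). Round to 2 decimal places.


dT1 = Th_in - Tc_out = 190 - 126 = 64
dT2 = Th_out - Tc_in = 134 - 40 = 94
LMTD = (dT1 - dT2) / ln(dT1/dT2)
LMTD = (64 - 94) / ln(64/94)
LMTD = 78.04 K


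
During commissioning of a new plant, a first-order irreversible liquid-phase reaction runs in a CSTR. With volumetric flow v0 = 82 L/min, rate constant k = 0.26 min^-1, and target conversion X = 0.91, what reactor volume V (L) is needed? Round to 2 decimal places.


V = v0 * X / (k * (1 - X))
V = 82 * 0.91 / (0.26 * (1 - 0.91))
V = 74.62 / (0.26 * 0.09)
V = 74.62 / 0.0234
V = 3188.89 L


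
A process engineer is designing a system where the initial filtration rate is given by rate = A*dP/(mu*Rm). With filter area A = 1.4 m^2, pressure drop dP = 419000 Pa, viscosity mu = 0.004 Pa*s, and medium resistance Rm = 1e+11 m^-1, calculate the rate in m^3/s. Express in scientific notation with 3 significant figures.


rate = A * dP / (mu * Rm)
rate = 1.4 * 419000 / (0.004 * 1e+11)
rate = 586600.0 / 4.000e+08
rate = 1.47e-03 m^3/s


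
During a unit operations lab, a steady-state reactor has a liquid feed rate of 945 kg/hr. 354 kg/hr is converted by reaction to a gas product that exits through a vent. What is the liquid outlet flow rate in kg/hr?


Steady-state mass balance on the main outlet: F_out = F_in - F_removed
F_out = 945 - 354
F_out = 591 kg/hr


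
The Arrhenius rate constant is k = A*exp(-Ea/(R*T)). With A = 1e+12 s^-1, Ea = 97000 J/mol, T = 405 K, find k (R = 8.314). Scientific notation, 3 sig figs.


k = A * exp(-Ea/(R*T))
k = 1e+12 * exp(-97000 / (8.314 * 405))
k = 1e+12 * exp(-28.807574)
k = 3.08e-01


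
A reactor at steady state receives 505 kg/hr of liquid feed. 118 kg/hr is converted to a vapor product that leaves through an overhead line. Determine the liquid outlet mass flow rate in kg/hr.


Steady-state mass balance on the main outlet: F_out = F_in - F_removed
F_out = 505 - 118
F_out = 387 kg/hr


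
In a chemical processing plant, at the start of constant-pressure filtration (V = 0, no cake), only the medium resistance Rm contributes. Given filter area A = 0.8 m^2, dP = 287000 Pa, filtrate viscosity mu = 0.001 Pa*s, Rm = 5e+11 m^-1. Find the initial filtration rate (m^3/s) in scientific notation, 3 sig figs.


rate = A * dP / (mu * Rm)
rate = 0.8 * 287000 / (0.001 * 5e+11)
rate = 229600.0 / 5.000e+08
rate = 4.59e-04 m^3/s


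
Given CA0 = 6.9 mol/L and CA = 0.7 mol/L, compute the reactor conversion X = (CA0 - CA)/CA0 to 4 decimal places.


X = (CA0 - CA) / CA0
X = (6.9 - 0.7) / 6.9
X = 6.2 / 6.9
X = 0.8986


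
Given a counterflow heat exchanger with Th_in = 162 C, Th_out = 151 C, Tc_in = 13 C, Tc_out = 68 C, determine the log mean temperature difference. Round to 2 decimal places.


dT1 = Th_in - Tc_out = 162 - 68 = 94
dT2 = Th_out - Tc_in = 151 - 13 = 138
LMTD = (dT1 - dT2) / ln(dT1/dT2)
LMTD = (94 - 138) / ln(94/138)
LMTD = 114.60 K


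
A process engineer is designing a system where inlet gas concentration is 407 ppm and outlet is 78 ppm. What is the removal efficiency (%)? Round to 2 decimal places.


Efficiency = (G_in - G_out) / G_in * 100%
Efficiency = (407 - 78) / 407 * 100
Efficiency = 329 / 407 * 100
Efficiency = 80.84%


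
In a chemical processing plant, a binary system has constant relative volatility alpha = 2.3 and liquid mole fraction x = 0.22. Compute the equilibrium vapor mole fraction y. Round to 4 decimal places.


y = alpha*x / (1 + (alpha-1)*x)
y = 2.3*0.22 / (1 + (2.3-1)*0.22)
y = 0.506 / (1 + 0.286)
y = 0.506 / 1.286
y = 0.3935


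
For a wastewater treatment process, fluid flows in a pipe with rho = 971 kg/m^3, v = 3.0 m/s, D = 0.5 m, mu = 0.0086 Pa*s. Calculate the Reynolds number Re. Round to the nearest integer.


Re = rho * v * D / mu
Re = 971 * 3.0 * 0.5 / 0.0086
Re = 1456.5 / 0.0086
Re = 169360


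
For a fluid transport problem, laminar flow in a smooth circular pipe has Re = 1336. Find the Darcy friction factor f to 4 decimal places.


f = 64 / Re
f = 64 / 1336
f = 0.0479


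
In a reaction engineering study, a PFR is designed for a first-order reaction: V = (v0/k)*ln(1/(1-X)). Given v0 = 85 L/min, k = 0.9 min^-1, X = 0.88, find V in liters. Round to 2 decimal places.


V = (v0/k) * ln(1/(1-X))
V = (85/0.9) * ln(1/(1-0.88))
V = 94.444444 * ln(8.333333)
V = 94.444444 * 2.120263
V = 200.25 L


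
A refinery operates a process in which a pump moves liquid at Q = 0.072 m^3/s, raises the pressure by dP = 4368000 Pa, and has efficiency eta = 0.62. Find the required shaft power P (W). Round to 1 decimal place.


P = Q * dP / eta
P = 0.072 * 4368000 / 0.62
P = 314496.0 / 0.62
P = 507251.6 W


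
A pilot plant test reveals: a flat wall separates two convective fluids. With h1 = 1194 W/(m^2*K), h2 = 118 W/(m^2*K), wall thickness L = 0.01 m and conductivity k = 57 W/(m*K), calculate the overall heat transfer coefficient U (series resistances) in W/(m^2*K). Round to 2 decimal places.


1/U = 1/h1 + L/k + 1/h2
1/U = 1/1194 + 0.01/57 + 1/118
1/U = 0.0008375209 + 0.0001754386 + 0.0084745763
1/U = 0.0094875358
U = 105.40 W/(m^2*K)
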